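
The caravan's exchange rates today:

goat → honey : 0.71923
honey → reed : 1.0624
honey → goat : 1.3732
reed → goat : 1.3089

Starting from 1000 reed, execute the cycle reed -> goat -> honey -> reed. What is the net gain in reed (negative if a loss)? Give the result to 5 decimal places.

0.14352

1000 reed × 1.3089 = 1308.9 goat
1308.9 goat × 0.71923 = 941.400147 honey
941.400147 honey × 1.0624 = 1000.1435161728 reed
Net change: 1000.1435161728 − 1000 = 0.1435161728 reed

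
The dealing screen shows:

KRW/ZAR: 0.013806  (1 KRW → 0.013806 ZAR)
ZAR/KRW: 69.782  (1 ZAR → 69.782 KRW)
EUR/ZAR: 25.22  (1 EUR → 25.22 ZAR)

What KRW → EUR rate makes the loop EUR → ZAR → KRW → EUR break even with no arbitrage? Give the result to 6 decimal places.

Known legs of the cycle: 25.22 × 69.782 = 1759.90204
For no arbitrage the full-cycle product must be 1, so the missing rate is 1 / 1759.90204 ≈ 0.00056821.

0.000568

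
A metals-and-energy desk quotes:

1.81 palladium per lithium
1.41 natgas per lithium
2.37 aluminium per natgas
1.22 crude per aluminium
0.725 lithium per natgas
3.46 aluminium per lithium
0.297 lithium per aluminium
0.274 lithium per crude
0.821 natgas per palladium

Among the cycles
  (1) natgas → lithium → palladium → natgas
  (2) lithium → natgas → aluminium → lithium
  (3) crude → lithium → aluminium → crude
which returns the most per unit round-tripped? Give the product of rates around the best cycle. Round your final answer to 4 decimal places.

(1) 0.725 × 1.81 × 0.821 = 1.07736
(2) 1.41 × 2.37 × 0.297 = 0.99248
(3) 0.274 × 3.46 × 1.22 = 1.15661
Highest is cycle (3) at 1.1566 (>1, arbitrage).

1.1566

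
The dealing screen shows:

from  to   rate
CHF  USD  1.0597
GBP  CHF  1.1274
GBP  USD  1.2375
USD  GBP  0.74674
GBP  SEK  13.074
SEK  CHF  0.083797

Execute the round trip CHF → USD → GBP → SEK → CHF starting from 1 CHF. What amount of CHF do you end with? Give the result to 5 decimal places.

1 CHF × 1.0597 = 1.0597 USD
1.0597 USD × 0.74674 = 0.791320378 GBP
0.791320378 GBP × 13.074 = 10.345722621972 SEK
10.345722621972 SEK × 0.083797 = 0.866940518553387684 CHF

0.86694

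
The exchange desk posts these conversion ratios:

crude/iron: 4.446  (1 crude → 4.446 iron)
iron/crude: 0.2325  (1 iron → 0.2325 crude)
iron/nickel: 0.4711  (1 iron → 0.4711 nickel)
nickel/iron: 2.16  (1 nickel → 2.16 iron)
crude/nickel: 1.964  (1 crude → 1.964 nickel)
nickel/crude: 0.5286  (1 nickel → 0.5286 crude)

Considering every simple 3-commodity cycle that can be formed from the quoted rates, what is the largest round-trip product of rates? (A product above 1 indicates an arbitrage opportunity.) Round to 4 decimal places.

1.1072

nickel→crude→iron→nickel: 0.5286 × 4.446 × 0.4711 = 1.10716
nickel→iron→crude→nickel: 2.16 × 0.2325 × 1.964 = 0.98632
Maximum is nickel→crude→iron→nickel at 1.1072; arbitrage exists.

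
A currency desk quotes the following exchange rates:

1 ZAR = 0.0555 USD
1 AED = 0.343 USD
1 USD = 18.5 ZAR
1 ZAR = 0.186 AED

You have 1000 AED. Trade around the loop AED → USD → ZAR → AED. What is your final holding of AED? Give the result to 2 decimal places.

1000 AED × 0.343 = 343 USD
343 USD × 18.5 = 6345.5 ZAR
6345.5 ZAR × 0.186 = 1180.263 AED

1180.26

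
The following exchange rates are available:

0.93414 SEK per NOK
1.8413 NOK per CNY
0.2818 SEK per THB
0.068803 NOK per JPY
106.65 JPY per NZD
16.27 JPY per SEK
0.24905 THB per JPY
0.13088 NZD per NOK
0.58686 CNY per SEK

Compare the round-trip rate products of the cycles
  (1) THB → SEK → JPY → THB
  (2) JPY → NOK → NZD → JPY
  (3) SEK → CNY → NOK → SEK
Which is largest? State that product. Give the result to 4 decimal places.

1.1419

(1) 0.2818 × 16.27 × 0.24905 = 1.14187
(2) 0.068803 × 0.13088 × 106.65 = 0.96038
(3) 0.58686 × 1.8413 × 0.93414 = 1.00942
Highest is cycle (1) at 1.1419 (>1, arbitrage).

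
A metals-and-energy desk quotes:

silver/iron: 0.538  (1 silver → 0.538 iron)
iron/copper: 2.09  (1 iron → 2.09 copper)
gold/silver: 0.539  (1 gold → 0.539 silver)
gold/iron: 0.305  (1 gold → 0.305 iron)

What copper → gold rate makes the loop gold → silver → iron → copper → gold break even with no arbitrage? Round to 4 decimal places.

Known legs of the cycle: 0.539 × 0.538 × 2.09 = 0.60606238
For no arbitrage the full-cycle product must be 1, so the missing rate is 1 / 0.60606238 ≈ 1.649995.

1.6500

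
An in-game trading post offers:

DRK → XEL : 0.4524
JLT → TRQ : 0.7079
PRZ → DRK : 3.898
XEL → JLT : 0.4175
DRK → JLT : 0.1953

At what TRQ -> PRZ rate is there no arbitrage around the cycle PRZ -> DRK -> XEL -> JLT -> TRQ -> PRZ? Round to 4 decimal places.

Known legs of the cycle: 3.898 × 0.4524 × 0.4175 × 0.7079 = 0.5211860983134
For no arbitrage the full-cycle product must be 1, so the missing rate is 1 / 0.5211860983134 ≈ 1.918700.

1.9187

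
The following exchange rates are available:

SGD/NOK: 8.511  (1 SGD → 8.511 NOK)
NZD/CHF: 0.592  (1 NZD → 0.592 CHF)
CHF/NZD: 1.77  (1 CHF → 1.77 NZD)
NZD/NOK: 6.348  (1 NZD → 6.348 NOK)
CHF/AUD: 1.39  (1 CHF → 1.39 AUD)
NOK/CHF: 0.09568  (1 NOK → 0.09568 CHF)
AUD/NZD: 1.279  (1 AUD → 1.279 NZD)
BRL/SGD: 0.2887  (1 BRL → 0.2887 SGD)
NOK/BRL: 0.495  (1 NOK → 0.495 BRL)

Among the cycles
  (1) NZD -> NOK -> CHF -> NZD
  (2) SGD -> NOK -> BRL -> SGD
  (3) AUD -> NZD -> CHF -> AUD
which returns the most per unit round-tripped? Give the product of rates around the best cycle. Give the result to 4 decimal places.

1.2163

(1) 6.348 × 0.09568 × 1.77 = 1.07506
(2) 8.511 × 0.495 × 0.2887 = 1.21628
(3) 1.279 × 0.592 × 1.39 = 1.05246
Highest is cycle (2) at 1.2163 (>1, arbitrage).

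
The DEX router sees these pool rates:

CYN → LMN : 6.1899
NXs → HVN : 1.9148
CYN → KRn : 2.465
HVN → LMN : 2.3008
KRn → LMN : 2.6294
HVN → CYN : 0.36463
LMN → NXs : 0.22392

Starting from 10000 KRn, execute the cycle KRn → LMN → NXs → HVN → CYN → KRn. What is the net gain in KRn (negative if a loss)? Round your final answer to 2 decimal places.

133.10

10000 KRn × 2.6294 = 26294 LMN
26294 LMN × 0.22392 = 5887.75248 NXs
5887.75248 NXs × 1.9148 = 11273.868448704 HVN
11273.868448704 HVN × 0.36463 = 4110.79065245093952 CYN
4110.79065245093952 CYN × 2.465 = 10133.0989582915659168 KRn
Net change: 10133.0989582915659168 − 10000 = 133.0989582915659168 KRn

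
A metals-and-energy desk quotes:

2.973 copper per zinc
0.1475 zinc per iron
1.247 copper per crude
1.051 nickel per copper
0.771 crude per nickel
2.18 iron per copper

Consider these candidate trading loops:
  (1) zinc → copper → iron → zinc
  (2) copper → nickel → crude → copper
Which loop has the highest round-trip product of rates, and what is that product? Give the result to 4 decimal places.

(1) 2.973 × 2.18 × 0.1475 = 0.95597
(2) 1.051 × 0.771 × 1.247 = 1.01047
Highest is cycle (2) at 1.0105 (>1, arbitrage).

1.0105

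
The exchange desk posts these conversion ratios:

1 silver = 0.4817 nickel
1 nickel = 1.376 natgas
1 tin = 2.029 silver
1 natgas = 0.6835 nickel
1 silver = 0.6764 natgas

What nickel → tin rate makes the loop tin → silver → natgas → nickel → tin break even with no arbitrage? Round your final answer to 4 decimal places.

Known legs of the cycle: 2.029 × 0.6764 × 0.6835 = 0.9380460626
For no arbitrage the full-cycle product must be 1, so the missing rate is 1 / 0.9380460626 ≈ 1.066046.

1.0660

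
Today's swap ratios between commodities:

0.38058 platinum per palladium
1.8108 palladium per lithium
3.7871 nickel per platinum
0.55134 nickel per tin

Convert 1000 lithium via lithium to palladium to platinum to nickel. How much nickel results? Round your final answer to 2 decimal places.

1000 lithium × 1.8108 = 1810.8 palladium
1810.8 palladium × 0.38058 = 689.154264 platinum
689.154264 platinum × 3.7871 = 2609.8961131944 nickel

2609.90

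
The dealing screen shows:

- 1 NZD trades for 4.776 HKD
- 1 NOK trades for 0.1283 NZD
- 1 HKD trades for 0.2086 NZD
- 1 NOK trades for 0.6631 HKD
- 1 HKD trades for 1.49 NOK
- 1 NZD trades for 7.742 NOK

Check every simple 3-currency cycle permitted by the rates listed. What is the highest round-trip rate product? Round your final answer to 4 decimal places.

NOK→HKD→NZD→NOK: 0.6631 × 0.2086 × 7.742 = 1.07089
NOK→NZD→HKD→NOK: 0.1283 × 4.776 × 1.49 = 0.91301
Maximum is NOK→HKD→NZD→NOK at 1.0709; arbitrage exists.

1.0709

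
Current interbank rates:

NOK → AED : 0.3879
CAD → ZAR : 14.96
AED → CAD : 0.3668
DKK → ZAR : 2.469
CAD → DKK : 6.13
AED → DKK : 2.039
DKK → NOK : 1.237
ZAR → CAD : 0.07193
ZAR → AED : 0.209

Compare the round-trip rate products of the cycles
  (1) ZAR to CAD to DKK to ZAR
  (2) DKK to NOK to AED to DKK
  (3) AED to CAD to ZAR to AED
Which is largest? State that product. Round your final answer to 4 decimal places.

1.1469

(1) 0.07193 × 6.13 × 2.469 = 1.08866
(2) 1.237 × 0.3879 × 2.039 = 0.97838
(3) 0.3668 × 14.96 × 0.209 = 1.14685
Highest is cycle (3) at 1.1469 (>1, arbitrage).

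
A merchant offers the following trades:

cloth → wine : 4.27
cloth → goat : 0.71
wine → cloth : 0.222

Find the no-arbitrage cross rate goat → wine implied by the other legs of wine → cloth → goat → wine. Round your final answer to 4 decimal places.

6.3444

Known legs of the cycle: 0.222 × 0.71 = 0.15762
For no arbitrage the full-cycle product must be 1, so the missing rate is 1 / 0.15762 ≈ 6.344373.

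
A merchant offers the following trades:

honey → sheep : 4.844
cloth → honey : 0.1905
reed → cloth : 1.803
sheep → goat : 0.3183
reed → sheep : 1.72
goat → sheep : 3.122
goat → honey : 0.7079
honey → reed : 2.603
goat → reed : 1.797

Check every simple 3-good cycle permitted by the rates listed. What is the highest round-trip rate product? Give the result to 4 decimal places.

goat→honey→sheep→goat: 0.7079 × 4.844 × 0.3183 = 1.09147
goat→reed→sheep→goat: 1.797 × 1.72 × 0.3183 = 0.98381
reed→cloth→honey→reed: 1.803 × 0.1905 × 2.603 = 0.89406
Maximum is goat→honey→sheep→goat at 1.0915; arbitrage exists.

1.0915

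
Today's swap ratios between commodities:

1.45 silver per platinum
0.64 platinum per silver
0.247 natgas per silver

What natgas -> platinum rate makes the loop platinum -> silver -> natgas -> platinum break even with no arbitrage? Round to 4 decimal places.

2.7921

Known legs of the cycle: 1.45 × 0.247 = 0.35815
For no arbitrage the full-cycle product must be 1, so the missing rate is 1 / 0.35815 ≈ 2.792126.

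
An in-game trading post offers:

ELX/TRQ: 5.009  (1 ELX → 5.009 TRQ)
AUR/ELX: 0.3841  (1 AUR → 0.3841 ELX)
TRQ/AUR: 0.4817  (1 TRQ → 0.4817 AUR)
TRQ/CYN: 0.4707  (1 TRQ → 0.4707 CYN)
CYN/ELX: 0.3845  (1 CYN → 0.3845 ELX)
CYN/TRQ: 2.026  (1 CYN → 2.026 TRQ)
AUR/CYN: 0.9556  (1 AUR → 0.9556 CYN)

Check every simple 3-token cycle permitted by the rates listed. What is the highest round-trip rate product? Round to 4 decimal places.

0.9326

CYN→TRQ→AUR→CYN: 2.026 × 0.4817 × 0.9556 = 0.93259
AUR→ELX→TRQ→AUR: 0.3841 × 5.009 × 0.4817 = 0.92677
CYN→ELX→TRQ→CYN: 0.3845 × 5.009 × 0.4707 = 0.90655
Maximum is CYN→TRQ→AUR→CYN at 0.9326; no arbitrage — every cycle loses value.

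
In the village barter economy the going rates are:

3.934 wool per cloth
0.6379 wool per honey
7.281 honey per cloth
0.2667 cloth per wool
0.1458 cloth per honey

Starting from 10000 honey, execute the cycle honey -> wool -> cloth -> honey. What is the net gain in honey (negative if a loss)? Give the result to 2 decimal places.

2387.01

10000 honey × 0.6379 = 6379 wool
6379 wool × 0.2667 = 1701.2793 cloth
1701.2793 cloth × 7.281 = 12387.0145833 honey
Net change: 12387.0145833 − 10000 = 2387.0145833 honey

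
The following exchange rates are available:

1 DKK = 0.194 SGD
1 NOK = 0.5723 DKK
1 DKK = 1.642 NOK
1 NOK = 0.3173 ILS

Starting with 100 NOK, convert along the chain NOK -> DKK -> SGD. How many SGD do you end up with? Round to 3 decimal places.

11.103

100 NOK × 0.5723 = 57.23 DKK
57.23 DKK × 0.194 = 11.10262 SGD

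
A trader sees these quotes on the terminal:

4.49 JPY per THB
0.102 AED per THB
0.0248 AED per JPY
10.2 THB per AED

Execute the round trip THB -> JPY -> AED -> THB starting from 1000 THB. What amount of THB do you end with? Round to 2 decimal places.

1135.79

1000 THB × 4.49 = 4490 JPY
4490 JPY × 0.0248 = 111.352 AED
111.352 AED × 10.2 = 1135.7904 THB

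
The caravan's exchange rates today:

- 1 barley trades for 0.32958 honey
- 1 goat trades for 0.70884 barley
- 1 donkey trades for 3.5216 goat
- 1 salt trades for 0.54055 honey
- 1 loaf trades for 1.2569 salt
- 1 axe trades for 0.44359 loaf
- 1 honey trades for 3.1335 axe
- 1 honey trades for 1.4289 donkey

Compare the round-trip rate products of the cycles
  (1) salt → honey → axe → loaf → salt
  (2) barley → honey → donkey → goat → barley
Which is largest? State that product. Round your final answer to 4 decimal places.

1.1756

(1) 0.54055 × 3.1335 × 0.44359 × 1.2569 = 0.94438
(2) 0.32958 × 1.4289 × 3.5216 × 0.70884 = 1.17558
Highest is cycle (2) at 1.1756 (>1, arbitrage).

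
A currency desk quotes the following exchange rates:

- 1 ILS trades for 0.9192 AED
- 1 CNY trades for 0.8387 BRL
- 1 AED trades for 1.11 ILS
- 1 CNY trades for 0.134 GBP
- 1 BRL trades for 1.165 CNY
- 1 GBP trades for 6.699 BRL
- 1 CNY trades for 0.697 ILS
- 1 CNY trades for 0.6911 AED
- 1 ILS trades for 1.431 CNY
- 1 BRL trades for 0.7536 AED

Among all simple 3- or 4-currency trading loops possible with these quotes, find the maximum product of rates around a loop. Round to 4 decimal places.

AED→ILS→CNY→AED: 1.11 × 1.431 × 0.6911 = 1.09775
GBP→BRL→CNY→GBP: 6.699 × 1.165 × 0.134 = 1.04578
AED→ILS→CNY→BRL→AED: 1.11 × 1.431 × 0.8387 × 0.7536 = 1.00395
Maximum is AED→ILS→CNY→AED at 1.0978; arbitrage exists.

1.0978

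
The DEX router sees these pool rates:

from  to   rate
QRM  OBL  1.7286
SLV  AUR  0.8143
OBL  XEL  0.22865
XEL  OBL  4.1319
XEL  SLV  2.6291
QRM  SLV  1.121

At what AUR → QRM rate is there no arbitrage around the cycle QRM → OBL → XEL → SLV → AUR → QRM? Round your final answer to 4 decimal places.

1.1818

Known legs of the cycle: 1.7286 × 0.22865 × 2.6291 × 0.8143 = 0.8461692800674107
For no arbitrage the full-cycle product must be 1, so the missing rate is 1 / 0.8461692800674107 ≈ 1.181797.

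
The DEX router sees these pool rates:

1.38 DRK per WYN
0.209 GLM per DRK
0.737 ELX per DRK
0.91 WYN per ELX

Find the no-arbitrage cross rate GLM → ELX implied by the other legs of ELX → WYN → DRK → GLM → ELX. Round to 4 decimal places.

Known legs of the cycle: 0.91 × 1.38 × 0.209 = 0.2624622
For no arbitrage the full-cycle product must be 1, so the missing rate is 1 / 0.2624622 ≈ 3.810072.

3.8101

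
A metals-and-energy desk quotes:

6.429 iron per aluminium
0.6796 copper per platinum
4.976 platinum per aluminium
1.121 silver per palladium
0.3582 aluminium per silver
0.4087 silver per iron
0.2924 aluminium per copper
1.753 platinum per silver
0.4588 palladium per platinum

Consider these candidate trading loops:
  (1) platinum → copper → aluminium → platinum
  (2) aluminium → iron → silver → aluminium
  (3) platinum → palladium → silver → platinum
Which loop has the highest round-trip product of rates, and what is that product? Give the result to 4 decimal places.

(1) 0.6796 × 0.2924 × 4.976 = 0.98881
(2) 6.429 × 0.4087 × 0.3582 = 0.94118
(3) 0.4588 × 1.121 × 1.753 = 0.90159
Highest is cycle (1) at 0.9888 (≤1, no arbitrage).

0.9888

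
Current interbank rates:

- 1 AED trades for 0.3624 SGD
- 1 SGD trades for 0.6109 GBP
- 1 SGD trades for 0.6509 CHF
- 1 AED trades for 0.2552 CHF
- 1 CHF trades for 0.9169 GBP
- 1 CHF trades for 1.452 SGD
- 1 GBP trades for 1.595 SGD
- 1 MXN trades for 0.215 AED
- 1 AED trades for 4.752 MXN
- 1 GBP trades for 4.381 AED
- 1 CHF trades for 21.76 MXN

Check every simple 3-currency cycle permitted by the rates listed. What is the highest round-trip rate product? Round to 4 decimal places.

CHF→MXN→AED→CHF: 21.76 × 0.215 × 0.2552 = 1.19393
GBP→AED→CHF→GBP: 4.381 × 0.2552 × 0.9169 = 1.02512
GBP→AED→SGD→GBP: 4.381 × 0.3624 × 0.6109 = 0.96991
GBP→SGD→CHF→GBP: 1.595 × 0.6509 × 0.9169 = 0.95191
Maximum is CHF→MXN→AED→CHF at 1.1939; arbitrage exists.

1.1939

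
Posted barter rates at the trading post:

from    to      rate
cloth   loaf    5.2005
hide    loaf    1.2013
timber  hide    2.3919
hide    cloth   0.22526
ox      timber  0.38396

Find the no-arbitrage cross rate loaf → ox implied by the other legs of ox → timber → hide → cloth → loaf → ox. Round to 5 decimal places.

Known legs of the cycle: 0.38396 × 2.3919 × 0.22526 × 5.2005 = 1.07586599837290812
For no arbitrage the full-cycle product must be 1, so the missing rate is 1 / 1.07586599837290812 ≈ 0.9294838.

0.92948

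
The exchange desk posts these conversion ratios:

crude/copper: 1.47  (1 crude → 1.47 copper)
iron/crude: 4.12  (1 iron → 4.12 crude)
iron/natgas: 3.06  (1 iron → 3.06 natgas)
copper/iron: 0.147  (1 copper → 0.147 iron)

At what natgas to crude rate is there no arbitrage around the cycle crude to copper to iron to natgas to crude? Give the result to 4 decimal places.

1.5123

Known legs of the cycle: 1.47 × 0.147 × 3.06 = 0.6612354
For no arbitrage the full-cycle product must be 1, so the missing rate is 1 / 0.6612354 ≈ 1.512321.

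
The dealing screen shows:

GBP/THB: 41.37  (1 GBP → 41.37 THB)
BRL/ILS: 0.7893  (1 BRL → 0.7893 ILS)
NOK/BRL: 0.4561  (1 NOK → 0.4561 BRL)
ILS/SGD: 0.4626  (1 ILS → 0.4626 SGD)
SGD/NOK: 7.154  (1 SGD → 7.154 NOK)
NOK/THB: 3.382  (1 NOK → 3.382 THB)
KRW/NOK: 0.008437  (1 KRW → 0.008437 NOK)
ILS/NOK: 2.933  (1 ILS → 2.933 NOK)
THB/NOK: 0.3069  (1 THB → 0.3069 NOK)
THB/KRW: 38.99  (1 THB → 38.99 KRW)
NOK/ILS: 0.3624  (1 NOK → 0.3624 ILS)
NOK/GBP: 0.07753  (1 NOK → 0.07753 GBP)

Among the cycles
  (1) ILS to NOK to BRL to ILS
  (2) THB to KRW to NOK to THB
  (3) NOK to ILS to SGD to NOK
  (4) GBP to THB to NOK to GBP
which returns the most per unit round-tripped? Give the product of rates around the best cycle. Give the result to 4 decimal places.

(1) 2.933 × 0.4561 × 0.7893 = 1.05588
(2) 38.99 × 0.008437 × 3.382 = 1.11254
(3) 0.3624 × 0.4626 × 7.154 = 1.19934
(4) 41.37 × 0.3069 × 0.07753 = 0.98436
Highest is cycle (3) at 1.1993 (>1, arbitrage).

1.1993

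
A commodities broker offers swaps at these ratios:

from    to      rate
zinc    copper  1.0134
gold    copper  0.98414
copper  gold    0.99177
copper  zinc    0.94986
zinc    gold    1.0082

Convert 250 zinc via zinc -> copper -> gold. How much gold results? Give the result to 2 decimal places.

251.26

250 zinc × 1.0134 = 253.35 copper
253.35 copper × 0.99177 = 251.2649295 gold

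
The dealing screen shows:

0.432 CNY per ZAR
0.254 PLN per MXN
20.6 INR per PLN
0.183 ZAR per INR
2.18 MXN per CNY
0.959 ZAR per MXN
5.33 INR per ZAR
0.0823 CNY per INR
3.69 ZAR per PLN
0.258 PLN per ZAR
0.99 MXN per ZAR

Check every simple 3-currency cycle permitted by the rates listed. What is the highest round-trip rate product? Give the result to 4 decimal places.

INR→ZAR→PLN→INR: 0.183 × 0.258 × 20.6 = 0.97261
MXN→PLN→ZAR→MXN: 0.254 × 3.69 × 0.99 = 0.92789
MXN→ZAR→CNY→MXN: 0.959 × 0.432 × 2.18 = 0.90315
Maximum is INR→ZAR→PLN→INR at 0.9726; no arbitrage — every cycle loses value.

0.9726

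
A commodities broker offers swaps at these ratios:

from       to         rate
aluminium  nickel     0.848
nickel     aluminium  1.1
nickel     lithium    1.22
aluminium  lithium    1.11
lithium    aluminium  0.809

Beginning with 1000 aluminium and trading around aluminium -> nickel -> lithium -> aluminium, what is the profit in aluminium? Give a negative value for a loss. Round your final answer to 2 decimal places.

1000 aluminium × 0.848 = 848 nickel
848 nickel × 1.22 = 1034.56 lithium
1034.56 lithium × 0.809 = 836.95904 aluminium
Net change: 836.95904 − 1000 = -163.04096 aluminium

-163.04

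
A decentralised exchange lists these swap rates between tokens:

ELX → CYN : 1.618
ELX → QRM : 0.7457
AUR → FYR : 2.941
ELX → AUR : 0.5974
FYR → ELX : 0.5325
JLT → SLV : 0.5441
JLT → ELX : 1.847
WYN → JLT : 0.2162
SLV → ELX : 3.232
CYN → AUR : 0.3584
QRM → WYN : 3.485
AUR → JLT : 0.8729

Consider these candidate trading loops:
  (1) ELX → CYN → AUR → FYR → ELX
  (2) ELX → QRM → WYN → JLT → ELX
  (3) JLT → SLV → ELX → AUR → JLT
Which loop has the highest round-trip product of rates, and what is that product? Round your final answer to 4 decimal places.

(1) 1.618 × 0.3584 × 2.941 × 0.5325 = 0.90816
(2) 0.7457 × 3.485 × 0.2162 × 1.847 = 1.03774
(3) 0.5441 × 3.232 × 0.5974 × 0.8729 = 0.91702
Highest is cycle (2) at 1.0377 (>1, arbitrage).

1.0377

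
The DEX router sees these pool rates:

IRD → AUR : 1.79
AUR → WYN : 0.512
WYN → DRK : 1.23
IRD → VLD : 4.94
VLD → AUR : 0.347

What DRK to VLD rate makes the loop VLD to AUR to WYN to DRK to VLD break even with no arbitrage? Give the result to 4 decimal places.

Known legs of the cycle: 0.347 × 0.512 × 1.23 = 0.21852672
For no arbitrage the full-cycle product must be 1, so the missing rate is 1 / 0.21852672 ≈ 4.576099.

4.5761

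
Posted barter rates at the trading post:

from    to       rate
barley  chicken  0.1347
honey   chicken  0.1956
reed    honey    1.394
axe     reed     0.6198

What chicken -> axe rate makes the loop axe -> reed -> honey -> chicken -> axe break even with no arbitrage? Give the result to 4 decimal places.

Known legs of the cycle: 0.6198 × 1.394 × 0.1956 = 0.16899863472
For no arbitrage the full-cycle product must be 1, so the missing rate is 1 / 0.16899863472 ≈ 5.917208.

5.9172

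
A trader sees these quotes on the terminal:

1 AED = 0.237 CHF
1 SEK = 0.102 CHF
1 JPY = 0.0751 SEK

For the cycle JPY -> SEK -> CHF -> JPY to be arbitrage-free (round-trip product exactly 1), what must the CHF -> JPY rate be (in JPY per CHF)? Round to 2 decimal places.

130.54

Known legs of the cycle: 0.0751 × 0.102 = 0.0076602
For no arbitrage the full-cycle product must be 1, so the missing rate is 1 / 0.0076602 ≈ 130.5449.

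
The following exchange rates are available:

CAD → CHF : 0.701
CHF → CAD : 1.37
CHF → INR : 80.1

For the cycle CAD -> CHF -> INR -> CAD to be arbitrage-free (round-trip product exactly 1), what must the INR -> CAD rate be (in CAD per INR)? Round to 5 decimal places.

0.01781

Known legs of the cycle: 0.701 × 80.1 = 56.1501
For no arbitrage the full-cycle product must be 1, so the missing rate is 1 / 56.1501 ≈ 0.0178094.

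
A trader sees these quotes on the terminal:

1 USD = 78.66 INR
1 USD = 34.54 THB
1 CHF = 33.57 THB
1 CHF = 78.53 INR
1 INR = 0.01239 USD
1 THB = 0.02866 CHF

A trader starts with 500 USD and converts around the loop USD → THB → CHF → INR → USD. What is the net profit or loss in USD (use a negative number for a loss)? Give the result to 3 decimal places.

500 USD × 34.54 = 17270 THB
17270 THB × 0.02866 = 494.9582 CHF
494.9582 CHF × 78.53 = 38869.067446 INR
38869.067446 INR × 0.01239 = 481.58774565594 USD
Net change: 481.58774565594 − 500 = -18.41225434406 USD

-18.412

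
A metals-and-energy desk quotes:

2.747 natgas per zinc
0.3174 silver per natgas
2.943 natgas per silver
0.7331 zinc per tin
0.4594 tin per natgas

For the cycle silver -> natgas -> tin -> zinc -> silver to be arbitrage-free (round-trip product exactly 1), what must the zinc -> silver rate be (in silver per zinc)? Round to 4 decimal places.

1.0089

Known legs of the cycle: 2.943 × 0.4594 × 0.7331 = 0.99116161002
For no arbitrage the full-cycle product must be 1, so the missing rate is 1 / 0.99116161002 ≈ 1.008917.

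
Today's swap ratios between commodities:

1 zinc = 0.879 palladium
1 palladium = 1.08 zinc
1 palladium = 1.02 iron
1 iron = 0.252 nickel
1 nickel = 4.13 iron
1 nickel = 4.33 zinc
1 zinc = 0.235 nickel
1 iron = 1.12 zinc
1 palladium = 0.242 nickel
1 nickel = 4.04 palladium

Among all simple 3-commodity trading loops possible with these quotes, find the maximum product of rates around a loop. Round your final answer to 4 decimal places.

iron→zinc→nickel→iron: 1.12 × 0.235 × 4.13 = 1.08702
palladium→iron→nickel→palladium: 1.02 × 0.252 × 4.04 = 1.03844
palladium→zinc→nickel→palladium: 1.08 × 0.235 × 4.04 = 1.02535
palladium→iron→zinc→palladium: 1.02 × 1.12 × 0.879 = 1.00417
palladium→nickel→zinc→palladium: 0.242 × 4.33 × 0.879 = 0.92107
Maximum is iron→zinc→nickel→iron at 1.0870; arbitrage exists.

1.0870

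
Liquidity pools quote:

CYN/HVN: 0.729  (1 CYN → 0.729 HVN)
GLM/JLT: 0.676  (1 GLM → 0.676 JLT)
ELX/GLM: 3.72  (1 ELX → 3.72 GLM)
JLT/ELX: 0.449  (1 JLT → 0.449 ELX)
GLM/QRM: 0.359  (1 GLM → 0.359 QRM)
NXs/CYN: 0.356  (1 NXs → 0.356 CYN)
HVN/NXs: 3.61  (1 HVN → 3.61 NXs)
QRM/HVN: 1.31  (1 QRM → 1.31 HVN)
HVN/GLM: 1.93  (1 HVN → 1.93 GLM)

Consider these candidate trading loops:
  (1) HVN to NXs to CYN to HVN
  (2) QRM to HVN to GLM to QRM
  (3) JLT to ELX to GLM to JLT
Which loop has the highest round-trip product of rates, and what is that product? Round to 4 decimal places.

(1) 3.61 × 0.356 × 0.729 = 0.93688
(2) 1.31 × 1.93 × 0.359 = 0.90766
(3) 0.449 × 3.72 × 0.676 = 1.12911
Highest is cycle (3) at 1.1291 (>1, arbitrage).

1.1291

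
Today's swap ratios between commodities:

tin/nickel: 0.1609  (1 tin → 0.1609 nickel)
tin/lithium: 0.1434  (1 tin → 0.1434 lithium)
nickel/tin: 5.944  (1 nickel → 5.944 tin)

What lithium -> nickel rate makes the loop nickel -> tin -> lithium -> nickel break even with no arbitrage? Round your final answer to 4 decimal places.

1.1732

Known legs of the cycle: 5.944 × 0.1434 = 0.8523696
For no arbitrage the full-cycle product must be 1, so the missing rate is 1 / 0.8523696 ≈ 1.173200.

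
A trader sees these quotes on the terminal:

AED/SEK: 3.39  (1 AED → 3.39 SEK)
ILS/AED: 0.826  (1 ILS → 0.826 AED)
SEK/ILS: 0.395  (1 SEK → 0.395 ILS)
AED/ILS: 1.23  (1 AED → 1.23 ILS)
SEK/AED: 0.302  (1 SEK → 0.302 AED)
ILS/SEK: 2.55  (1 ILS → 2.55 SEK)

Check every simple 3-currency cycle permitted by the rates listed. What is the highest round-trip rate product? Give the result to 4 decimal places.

ILS→AED→SEK→ILS: 0.826 × 3.39 × 0.395 = 1.10606
ILS→SEK→AED→ILS: 2.55 × 0.302 × 1.23 = 0.94722
Maximum is ILS→AED→SEK→ILS at 1.1061; arbitrage exists.

1.1061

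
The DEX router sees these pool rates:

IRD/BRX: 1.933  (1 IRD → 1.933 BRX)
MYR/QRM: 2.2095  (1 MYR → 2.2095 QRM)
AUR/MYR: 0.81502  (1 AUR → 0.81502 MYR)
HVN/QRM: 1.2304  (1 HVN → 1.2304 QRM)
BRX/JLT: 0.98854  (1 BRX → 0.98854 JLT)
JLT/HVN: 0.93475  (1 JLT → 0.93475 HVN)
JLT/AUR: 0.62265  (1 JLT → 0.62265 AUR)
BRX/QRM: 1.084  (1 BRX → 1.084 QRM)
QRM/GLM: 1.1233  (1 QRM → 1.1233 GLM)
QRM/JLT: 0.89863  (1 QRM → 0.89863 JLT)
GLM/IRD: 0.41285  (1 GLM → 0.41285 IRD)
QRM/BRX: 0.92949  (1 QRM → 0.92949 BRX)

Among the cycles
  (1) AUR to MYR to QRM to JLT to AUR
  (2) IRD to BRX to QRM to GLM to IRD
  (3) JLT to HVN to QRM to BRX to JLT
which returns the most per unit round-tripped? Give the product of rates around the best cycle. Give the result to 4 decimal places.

1.0568

(1) 0.81502 × 2.2095 × 0.89863 × 0.62265 = 1.00760
(2) 1.933 × 1.084 × 1.1233 × 0.41285 = 0.97174
(3) 0.93475 × 1.2304 × 0.92949 × 0.98854 = 1.05677
Highest is cycle (3) at 1.0568 (>1, arbitrage).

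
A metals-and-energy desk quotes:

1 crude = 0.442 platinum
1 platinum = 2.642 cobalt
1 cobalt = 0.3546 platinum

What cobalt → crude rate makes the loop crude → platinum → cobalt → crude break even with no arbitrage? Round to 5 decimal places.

0.85634

Known legs of the cycle: 0.442 × 2.642 = 1.167764
For no arbitrage the full-cycle product must be 1, so the missing rate is 1 / 1.167764 ≈ 0.8563374.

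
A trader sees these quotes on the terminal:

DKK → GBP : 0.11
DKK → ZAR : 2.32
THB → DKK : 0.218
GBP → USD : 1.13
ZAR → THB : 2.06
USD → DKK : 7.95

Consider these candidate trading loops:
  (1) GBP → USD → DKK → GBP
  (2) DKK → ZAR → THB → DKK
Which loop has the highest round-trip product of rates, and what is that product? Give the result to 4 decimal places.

(1) 1.13 × 7.95 × 0.11 = 0.98819
(2) 2.32 × 2.06 × 0.218 = 1.04187
Highest is cycle (2) at 1.0419 (>1, arbitrage).

1.0419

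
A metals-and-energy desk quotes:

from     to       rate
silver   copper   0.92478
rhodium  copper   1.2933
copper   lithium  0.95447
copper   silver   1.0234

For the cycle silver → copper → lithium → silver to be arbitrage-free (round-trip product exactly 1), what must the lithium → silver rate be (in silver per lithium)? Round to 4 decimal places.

1.1329

Known legs of the cycle: 0.92478 × 0.95447 = 0.8826747666
For no arbitrage the full-cycle product must be 1, so the missing rate is 1 / 0.8826747666 ≈ 1.132920.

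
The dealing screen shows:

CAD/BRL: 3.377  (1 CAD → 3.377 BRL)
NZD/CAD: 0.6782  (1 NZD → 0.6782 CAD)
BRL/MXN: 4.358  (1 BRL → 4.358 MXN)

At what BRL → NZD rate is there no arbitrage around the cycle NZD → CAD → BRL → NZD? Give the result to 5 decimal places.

Known legs of the cycle: 0.6782 × 3.377 = 2.2902814
For no arbitrage the full-cycle product must be 1, so the missing rate is 1 / 2.2902814 ≈ 0.4366276.

0.43663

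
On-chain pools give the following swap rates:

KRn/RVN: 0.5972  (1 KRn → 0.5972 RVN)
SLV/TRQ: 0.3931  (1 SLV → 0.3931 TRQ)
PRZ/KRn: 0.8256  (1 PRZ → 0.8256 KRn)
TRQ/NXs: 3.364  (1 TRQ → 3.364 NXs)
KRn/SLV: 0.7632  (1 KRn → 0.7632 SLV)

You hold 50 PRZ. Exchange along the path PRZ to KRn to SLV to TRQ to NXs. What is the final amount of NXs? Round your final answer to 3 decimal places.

41.662

50 PRZ × 0.8256 = 41.28 KRn
41.28 KRn × 0.7632 = 31.504896 SLV
31.504896 SLV × 0.3931 = 12.3845746176 TRQ
12.3845746176 TRQ × 3.364 = 41.6617090136064 NXs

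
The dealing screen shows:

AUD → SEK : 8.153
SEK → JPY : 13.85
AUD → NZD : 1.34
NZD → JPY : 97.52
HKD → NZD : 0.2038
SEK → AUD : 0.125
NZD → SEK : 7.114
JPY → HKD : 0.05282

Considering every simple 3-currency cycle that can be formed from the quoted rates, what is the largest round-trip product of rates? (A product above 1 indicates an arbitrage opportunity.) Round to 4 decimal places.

1.1916

AUD→NZD→SEK→AUD: 1.34 × 7.114 × 0.125 = 1.19160
NZD→JPY→HKD→NZD: 97.52 × 0.05282 × 0.2038 = 1.04978
Maximum is AUD→NZD→SEK→AUD at 1.1916; arbitrage exists.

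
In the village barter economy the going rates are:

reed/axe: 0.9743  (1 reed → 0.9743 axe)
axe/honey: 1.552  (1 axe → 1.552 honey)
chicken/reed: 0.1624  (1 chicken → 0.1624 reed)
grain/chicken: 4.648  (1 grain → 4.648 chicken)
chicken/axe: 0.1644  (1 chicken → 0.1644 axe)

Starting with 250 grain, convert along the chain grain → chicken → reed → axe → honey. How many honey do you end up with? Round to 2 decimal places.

250 grain × 4.648 = 1162 chicken
1162 chicken × 0.1624 = 188.7088 reed
188.7088 reed × 0.9743 = 183.85898384 axe
183.85898384 axe × 1.552 = 285.34914291968 honey

285.35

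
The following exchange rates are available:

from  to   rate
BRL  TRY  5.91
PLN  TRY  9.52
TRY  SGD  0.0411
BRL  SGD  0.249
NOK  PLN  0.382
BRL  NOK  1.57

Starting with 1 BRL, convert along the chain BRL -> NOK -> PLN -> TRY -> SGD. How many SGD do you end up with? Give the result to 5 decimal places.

0.23466

1 BRL × 1.57 = 1.57 NOK
1.57 NOK × 0.382 = 0.59974 PLN
0.59974 PLN × 9.52 = 5.7095248 TRY
5.7095248 TRY × 0.0411 = 0.23466146928 SGD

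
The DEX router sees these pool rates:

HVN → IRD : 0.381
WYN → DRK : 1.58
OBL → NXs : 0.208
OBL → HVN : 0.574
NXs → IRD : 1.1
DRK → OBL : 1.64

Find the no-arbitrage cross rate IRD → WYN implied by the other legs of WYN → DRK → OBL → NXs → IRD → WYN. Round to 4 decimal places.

1.6867

Known legs of the cycle: 1.58 × 1.64 × 0.208 × 1.1 = 0.59286656
For no arbitrage the full-cycle product must be 1, so the missing rate is 1 / 0.59286656 ≈ 1.686720.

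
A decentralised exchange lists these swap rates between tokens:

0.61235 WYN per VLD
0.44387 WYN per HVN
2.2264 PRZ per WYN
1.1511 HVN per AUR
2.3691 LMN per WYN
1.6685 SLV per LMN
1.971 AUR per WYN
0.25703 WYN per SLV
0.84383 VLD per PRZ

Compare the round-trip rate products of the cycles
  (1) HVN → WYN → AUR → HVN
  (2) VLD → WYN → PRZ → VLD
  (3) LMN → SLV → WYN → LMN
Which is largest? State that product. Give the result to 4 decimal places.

1.1504

(1) 0.44387 × 1.971 × 1.1511 = 1.00706
(2) 0.61235 × 2.2264 × 0.84383 = 1.15042
(3) 1.6685 × 0.25703 × 2.3691 = 1.01600
Highest is cycle (2) at 1.1504 (>1, arbitrage).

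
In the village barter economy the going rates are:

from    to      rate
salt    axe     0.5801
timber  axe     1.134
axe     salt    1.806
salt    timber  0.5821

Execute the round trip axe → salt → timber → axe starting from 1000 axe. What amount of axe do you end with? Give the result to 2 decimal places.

1000 axe × 1.806 = 1806 salt
1806 salt × 0.5821 = 1051.2726 timber
1051.2726 timber × 1.134 = 1192.1431284 axe

1192.14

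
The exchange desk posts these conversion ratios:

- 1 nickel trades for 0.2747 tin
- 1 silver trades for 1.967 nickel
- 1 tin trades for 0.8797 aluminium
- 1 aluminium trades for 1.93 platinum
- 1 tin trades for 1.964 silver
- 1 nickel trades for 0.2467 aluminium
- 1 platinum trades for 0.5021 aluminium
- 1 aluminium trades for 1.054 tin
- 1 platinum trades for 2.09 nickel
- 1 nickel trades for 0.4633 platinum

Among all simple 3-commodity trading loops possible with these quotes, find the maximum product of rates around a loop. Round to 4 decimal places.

1.0612

silver→nickel→tin→silver: 1.967 × 0.2747 × 1.964 = 1.06122
aluminium→platinum→nickel→aluminium: 1.93 × 2.09 × 0.2467 = 0.99511
Maximum is silver→nickel→tin→silver at 1.0612; arbitrage exists.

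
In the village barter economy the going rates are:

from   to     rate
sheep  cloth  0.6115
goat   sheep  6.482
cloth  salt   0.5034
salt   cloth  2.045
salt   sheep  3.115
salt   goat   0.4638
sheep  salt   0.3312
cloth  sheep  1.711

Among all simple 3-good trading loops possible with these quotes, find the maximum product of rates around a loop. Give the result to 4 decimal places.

salt→cloth→sheep→salt: 2.045 × 1.711 × 0.3312 = 1.15887
salt→goat→sheep→salt: 0.4638 × 6.482 × 0.3312 = 0.99570
salt→sheep→cloth→salt: 3.115 × 0.6115 × 0.5034 = 0.95889
Maximum is salt→cloth→sheep→salt at 1.1589; arbitrage exists.

1.1589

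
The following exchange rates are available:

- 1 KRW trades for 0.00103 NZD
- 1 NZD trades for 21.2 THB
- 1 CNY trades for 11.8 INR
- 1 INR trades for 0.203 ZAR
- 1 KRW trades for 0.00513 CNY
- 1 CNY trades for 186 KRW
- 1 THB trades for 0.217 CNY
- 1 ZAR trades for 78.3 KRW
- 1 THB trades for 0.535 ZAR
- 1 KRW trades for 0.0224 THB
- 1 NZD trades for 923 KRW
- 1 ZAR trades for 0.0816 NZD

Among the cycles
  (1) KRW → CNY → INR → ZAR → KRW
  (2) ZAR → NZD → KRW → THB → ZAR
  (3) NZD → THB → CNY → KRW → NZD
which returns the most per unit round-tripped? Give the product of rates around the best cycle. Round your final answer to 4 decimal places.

(1) 0.00513 × 11.8 × 0.203 × 78.3 = 0.96218
(2) 0.0816 × 923 × 0.0224 × 0.535 = 0.90260
(3) 21.2 × 0.217 × 186 × 0.00103 = 0.88134
Highest is cycle (1) at 0.9622 (≤1, no arbitrage).

0.9622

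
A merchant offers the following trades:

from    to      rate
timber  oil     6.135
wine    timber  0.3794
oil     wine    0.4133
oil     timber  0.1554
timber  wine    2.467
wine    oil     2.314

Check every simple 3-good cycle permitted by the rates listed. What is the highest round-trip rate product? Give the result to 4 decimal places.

0.9620

timber→oil→wine→timber: 6.135 × 0.4133 × 0.3794 = 0.96200
timber→wine→oil→timber: 2.467 × 2.314 × 0.1554 = 0.88712
Maximum is timber→oil→wine→timber at 0.9620; no arbitrage — every cycle loses value.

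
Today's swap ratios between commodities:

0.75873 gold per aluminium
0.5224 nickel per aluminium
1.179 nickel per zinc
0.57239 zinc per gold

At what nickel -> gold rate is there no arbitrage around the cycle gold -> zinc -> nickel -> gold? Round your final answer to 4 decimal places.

Known legs of the cycle: 0.57239 × 1.179 = 0.67484781
For no arbitrage the full-cycle product must be 1, so the missing rate is 1 / 0.67484781 ≈ 1.481816.

1.4818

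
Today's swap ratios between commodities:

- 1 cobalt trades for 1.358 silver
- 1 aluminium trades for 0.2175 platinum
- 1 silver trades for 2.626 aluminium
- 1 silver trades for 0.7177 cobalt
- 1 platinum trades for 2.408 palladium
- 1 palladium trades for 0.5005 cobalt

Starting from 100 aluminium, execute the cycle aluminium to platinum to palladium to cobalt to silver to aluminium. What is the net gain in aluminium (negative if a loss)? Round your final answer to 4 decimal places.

100 aluminium × 0.2175 = 21.75 platinum
21.75 platinum × 2.408 = 52.374 palladium
52.374 palladium × 0.5005 = 26.213187 cobalt
26.213187 cobalt × 1.358 = 35.597507946 silver
35.597507946 silver × 2.626 = 93.479055866196 aluminium
Net change: 93.479055866196 − 100 = -6.520944133804 aluminium

-6.5209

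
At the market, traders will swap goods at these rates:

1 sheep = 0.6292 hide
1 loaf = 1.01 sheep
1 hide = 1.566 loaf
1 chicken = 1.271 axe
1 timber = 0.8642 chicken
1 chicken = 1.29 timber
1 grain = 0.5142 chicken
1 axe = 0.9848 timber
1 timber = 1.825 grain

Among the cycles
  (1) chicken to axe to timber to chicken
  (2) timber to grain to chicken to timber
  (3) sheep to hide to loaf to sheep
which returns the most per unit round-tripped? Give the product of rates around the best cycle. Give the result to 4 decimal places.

(1) 1.271 × 0.9848 × 0.8642 = 1.08170
(2) 1.825 × 0.5142 × 1.29 = 1.21056
(3) 0.6292 × 1.566 × 1.01 = 0.99518
Highest is cycle (2) at 1.2106 (>1, arbitrage).

1.2106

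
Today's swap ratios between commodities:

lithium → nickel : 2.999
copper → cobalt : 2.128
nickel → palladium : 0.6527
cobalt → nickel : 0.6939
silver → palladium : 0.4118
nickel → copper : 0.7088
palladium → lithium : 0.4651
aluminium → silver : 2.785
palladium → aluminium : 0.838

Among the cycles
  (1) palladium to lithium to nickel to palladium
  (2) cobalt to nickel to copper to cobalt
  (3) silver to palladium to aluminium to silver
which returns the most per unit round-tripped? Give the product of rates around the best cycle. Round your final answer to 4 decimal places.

(1) 0.4651 × 2.999 × 0.6527 = 0.91041
(2) 0.6939 × 0.7088 × 2.128 = 1.04663
(3) 0.4118 × 0.838 × 2.785 = 0.96107
Highest is cycle (2) at 1.0466 (>1, arbitrage).

1.0466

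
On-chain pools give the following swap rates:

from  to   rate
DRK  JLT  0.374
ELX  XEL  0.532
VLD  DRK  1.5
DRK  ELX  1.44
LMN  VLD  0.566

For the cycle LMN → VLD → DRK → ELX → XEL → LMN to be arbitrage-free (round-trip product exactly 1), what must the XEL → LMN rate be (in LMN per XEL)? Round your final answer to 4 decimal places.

1.5375

Known legs of the cycle: 0.566 × 1.5 × 1.44 × 0.532 = 0.65040192
For no arbitrage the full-cycle product must be 1, so the missing rate is 1 / 0.65040192 ≈ 1.537511.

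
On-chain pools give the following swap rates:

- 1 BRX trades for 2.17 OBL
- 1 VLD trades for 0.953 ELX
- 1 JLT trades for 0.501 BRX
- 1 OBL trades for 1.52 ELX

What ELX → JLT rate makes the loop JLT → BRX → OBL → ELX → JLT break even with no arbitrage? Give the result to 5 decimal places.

0.60514

Known legs of the cycle: 0.501 × 2.17 × 1.52 = 1.6524984
For no arbitrage the full-cycle product must be 1, so the missing rate is 1 / 1.6524984 ≈ 0.6051443.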